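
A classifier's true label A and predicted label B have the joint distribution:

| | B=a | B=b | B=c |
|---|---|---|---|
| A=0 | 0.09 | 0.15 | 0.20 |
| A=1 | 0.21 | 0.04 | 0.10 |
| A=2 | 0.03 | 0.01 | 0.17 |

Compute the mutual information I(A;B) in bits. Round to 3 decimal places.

0.197 bits

Marginals: p(A) = (0.4400, 0.3500, 0.2100), p(B) = (0.3300, 0.2000, 0.4700).
I(A;B) = Σ p(x,y)·log₂[p(x,y)/(p(x)p(y))].
  (0,a): 0.09·log₂(0.6198) = -0.0621
  (0,b): 0.15·log₂(1.7045) = 0.1154
  (0,c): 0.20·log₂(0.9671) = -0.0096
  (1,a): 0.21·log₂(1.8182) = 0.1811
  (1,b): 0.04·log₂(0.5714) = -0.0323
  (1,c): 0.10·log₂(0.6079) = -0.0718
  (2,a): 0.03·log₂(0.4329) = -0.0362
  (2,b): 0.01·log₂(0.2381) = -0.0207
  (2,c): 0.17·log₂(1.7224) = 0.1334
Sum = 0.197 bits.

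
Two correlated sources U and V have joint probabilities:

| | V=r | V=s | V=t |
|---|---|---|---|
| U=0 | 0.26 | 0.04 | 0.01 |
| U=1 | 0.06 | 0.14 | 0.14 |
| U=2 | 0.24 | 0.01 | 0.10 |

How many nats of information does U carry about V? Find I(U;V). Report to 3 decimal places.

Marginals: p(U) = (0.3100, 0.3400, 0.3500), p(V) = (0.5600, 0.1900, 0.2500).
I(U;V) = H(U) + H(V) − H(U,V).
H(U) = 1.0973, H(V) = 0.9868, H(U,V) = 1.8632.
I(U;V) = 1.0973 + 0.9868 − 1.8632 = 0.221 nats.

0.221 nats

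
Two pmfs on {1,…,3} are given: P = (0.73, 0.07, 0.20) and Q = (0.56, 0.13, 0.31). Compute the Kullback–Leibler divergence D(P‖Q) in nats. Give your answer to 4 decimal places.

D(P‖Q) = Σ p·ln(p/q).
  0.73·ln(0.73/0.56) = 0.19353
  0.07·ln(0.07/0.13) = -0.04333
  0.20·ln(0.20/0.31) = -0.08765
D(P‖Q) = 0.0625 nats.

0.0625 nats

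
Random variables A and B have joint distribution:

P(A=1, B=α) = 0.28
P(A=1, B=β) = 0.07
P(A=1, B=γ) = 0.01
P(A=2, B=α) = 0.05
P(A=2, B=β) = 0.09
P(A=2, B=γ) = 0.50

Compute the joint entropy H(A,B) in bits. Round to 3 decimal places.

H(A,B) = −Σ p(x,y)·log₂ p(x,y) over all 6 cells.
  cell (1,α): −0.28·log₂0.28 = 0.5142
  cell (1,β): −0.07·log₂0.07 = 0.2686
  cell (1,γ): −0.01·log₂0.01 = 0.0664
  cell (2,α): −0.05·log₂0.05 = 0.2161
  cell (2,β): −0.09·log₂0.09 = 0.3127
  cell (2,γ): −0.50·log₂0.50 = 0.5000
Sum = 1.878 bits.

1.878 bits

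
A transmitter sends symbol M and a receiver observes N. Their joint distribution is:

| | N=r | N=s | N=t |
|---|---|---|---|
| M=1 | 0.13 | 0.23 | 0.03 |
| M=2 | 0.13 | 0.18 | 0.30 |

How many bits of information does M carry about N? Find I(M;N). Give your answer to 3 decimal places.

0.154 bits

Marginals: p(M) = (0.3900, 0.6100), p(N) = (0.2600, 0.4100, 0.3300).
I(M;N) = Σ p(x,y)·log₂[p(x,y)/(p(x)p(y))].
  (1,r): 0.13·log₂(1.2821) = 0.0466
  (1,s): 0.23·log₂(1.4384) = 0.1206
  (1,t): 0.03·log₂(0.2331) = -0.0630
  (2,r): 0.13·log₂(0.8197) = -0.0373
  (2,s): 0.18·log₂(0.7197) = -0.0854
  (2,t): 0.30·log₂(1.4903) = 0.1727
Sum = 0.154 bits.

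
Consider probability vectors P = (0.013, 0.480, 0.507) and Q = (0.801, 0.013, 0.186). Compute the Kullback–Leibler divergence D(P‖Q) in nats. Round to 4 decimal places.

D(P‖Q) = Σ p·ln(p/q).
  0.013·ln(0.013/0.801) = -0.05357
  0.480·ln(0.480/0.013) = 1.73224
  0.507·ln(0.507/0.186) = 0.50840
D(P‖Q) = 2.1871 nats.

2.1871 nats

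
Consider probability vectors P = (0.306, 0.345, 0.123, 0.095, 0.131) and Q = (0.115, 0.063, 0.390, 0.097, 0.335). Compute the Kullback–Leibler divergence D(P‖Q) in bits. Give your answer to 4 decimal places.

0.8933 bits

D(P‖Q) = Σ p·log₂(p/q).
  0.306·log₂(0.306/0.115) = 0.43204
  0.345·log₂(0.345/0.063) = 0.84634
  0.123·log₂(0.123/0.390) = -0.20477
  0.095·log₂(0.095/0.097) = -0.00286
  0.131·log₂(0.131/0.335) = -0.17745
D(P‖Q) = 0.8933 bits.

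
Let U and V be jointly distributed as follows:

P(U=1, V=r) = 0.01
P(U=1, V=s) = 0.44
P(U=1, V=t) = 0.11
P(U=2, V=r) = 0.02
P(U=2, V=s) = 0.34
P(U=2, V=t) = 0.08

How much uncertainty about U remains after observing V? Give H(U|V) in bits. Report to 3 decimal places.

0.985 bits

Marginals: p(U) = (0.5600, 0.4400), p(V) = (0.0300, 0.7800, 0.1900).
H(U|V) = Σ p(V) · H(U|V=·).
  V=r: p=0.0300, H(U|V=r) = 0.9183
  V=s: p=0.7800, H(U|V=s) = 0.9881
  V=t: p=0.1900, H(U|V=t) = 0.9819
Weighted sum = 0.985 bits.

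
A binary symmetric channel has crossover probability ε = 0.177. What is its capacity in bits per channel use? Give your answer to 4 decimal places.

Binary symmetric channel: C = 1 − h₂(ε) where h₂ is the binary entropy function.
h₂(0.177) = −0.177·log₂0.177 − 0.823·log₂0.823 = 0.6735.
C = 1 − 0.6735 = 0.3265 bits per channel use.

0.3265 bits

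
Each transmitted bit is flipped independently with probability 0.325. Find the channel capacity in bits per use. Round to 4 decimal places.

0.0903 bits

Binary symmetric channel: C = 1 − h₂(ε) where h₂ is the binary entropy function.
h₂(0.325) = −0.325·log₂0.325 − 0.675·log₂0.675 = 0.9097.
C = 1 − 0.9097 = 0.0903 bits per channel use.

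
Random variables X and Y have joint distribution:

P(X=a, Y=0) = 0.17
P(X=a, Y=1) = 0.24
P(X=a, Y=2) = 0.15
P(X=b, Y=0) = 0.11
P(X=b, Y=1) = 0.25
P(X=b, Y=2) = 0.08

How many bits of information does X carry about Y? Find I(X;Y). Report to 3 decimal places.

Marginals: p(X) = (0.5600, 0.4400), p(Y) = (0.2800, 0.4900, 0.2300).
I(X;Y) = Σ p(x,y)·log₂[p(x,y)/(p(x)p(y))].
  (a,0): 0.17·log₂(1.0842) = 0.0198
  (a,1): 0.24·log₂(0.8746) = -0.0464
  (a,2): 0.15·log₂(1.1646) = 0.0330
  (b,0): 0.11·log₂(0.8929) = -0.0180
  (b,1): 0.25·log₂(1.1596) = 0.0534
  (b,2): 0.08·log₂(0.7905) = -0.0271
Sum = 0.015 bits.

0.015 bits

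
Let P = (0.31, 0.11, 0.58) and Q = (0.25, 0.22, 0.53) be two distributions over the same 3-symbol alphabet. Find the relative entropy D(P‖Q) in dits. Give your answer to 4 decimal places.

0.0186 dits

D(P‖Q) = Σ p·log₁₀(p/q).
  0.31·log₁₀(0.31/0.25) = 0.02896
  0.11·log₁₀(0.11/0.22) = -0.03311
  0.58·log₁₀(0.58/0.53) = 0.02271
D(P‖Q) = 0.0186 dits.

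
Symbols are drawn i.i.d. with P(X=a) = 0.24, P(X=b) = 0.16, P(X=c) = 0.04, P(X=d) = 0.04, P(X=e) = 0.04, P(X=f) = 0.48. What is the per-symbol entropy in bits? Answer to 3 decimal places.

1.983 bits

H(X) = −Σ p·log₂ p.
  −(0.24)·log₂(0.24) = 0.4941
  −(0.16)·log₂(0.16) = 0.4230
  −(0.04)·log₂(0.04) = 0.1858
  −(0.04)·log₂(0.04) = 0.1858
  −(0.04)·log₂(0.04) = 0.1858
  −(0.48)·log₂(0.48) = 0.5083
Sum: 0.4941 + 0.4230 + 0.1858 + 0.1858 + 0.1858 + 0.5083 = 1.983 bits.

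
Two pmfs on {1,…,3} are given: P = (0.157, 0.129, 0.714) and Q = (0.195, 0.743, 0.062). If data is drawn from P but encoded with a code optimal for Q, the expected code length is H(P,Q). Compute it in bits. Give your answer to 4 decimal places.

3.2898 bits

H(P,Q) = −Σ p·log₂ q.
  −0.157·log₂(0.195) = 0.37028
  −0.129·log₂(0.743) = 0.05528
  −0.714·log₂(0.062) = 2.86427
H(P,Q) = 3.2898 bits.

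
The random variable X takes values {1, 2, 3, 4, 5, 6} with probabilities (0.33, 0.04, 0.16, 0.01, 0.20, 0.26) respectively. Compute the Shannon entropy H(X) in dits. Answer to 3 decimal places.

H(X) = −Σ p·log₁₀ p.
  −(0.33)·log₁₀(0.33) = 0.1589
  −(0.04)·log₁₀(0.04) = 0.0559
  −(0.16)·log₁₀(0.16) = 0.1273
  −(0.01)·log₁₀(0.01) = 0.0200
  −(0.20)·log₁₀(0.20) = 0.1398
  −(0.26)·log₁₀(0.26) = 0.1521
Sum: 0.1589 + 0.0559 + 0.1273 + 0.0200 + 0.1398 + 0.1521 = 0.654 dits.

0.654 dits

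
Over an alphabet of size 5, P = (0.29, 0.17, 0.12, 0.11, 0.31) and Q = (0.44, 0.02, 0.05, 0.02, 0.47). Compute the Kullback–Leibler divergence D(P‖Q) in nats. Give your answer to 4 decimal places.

0.4065 nats

D(P‖Q) = Σ p·ln(p/q).
  0.29·ln(0.29/0.44) = -0.12090
  0.17·ln(0.17/0.02) = 0.36381
  0.12·ln(0.12/0.05) = 0.10506
  0.11·ln(0.11/0.02) = 0.18752
  0.31·ln(0.31/0.47) = -0.12901
D(P‖Q) = 0.4065 nats.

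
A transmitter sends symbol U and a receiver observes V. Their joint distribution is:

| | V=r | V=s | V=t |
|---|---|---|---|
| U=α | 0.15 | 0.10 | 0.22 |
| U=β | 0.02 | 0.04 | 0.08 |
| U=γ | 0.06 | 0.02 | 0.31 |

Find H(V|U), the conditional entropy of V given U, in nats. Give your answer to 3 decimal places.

Marginals: p(U) = (0.4700, 0.1400, 0.3900), p(V) = (0.2300, 0.1600, 0.6100).
H(V|U) = Σ p(U) · H(V|U=·).
  U=α: p=0.4700, H(V|U=α) = 1.0491
  U=β: p=0.1400, H(V|U=β) = 0.9557
  U=γ: p=0.3900, H(V|U=γ) = 0.6228
Weighted sum = 0.870 nats.

0.870 nats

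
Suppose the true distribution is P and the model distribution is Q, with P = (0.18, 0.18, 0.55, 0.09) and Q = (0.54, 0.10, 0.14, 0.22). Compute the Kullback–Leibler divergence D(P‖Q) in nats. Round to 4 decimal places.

D(P‖Q) = Σ p·ln(p/q).
  0.18·ln(0.18/0.54) = -0.19775
  0.18·ln(0.18/0.10) = 0.10580
  0.55·ln(0.55/0.14) = 0.75255
  0.09·ln(0.09/0.22) = -0.08044
D(P‖Q) = 0.5802 nats.

0.5802 nats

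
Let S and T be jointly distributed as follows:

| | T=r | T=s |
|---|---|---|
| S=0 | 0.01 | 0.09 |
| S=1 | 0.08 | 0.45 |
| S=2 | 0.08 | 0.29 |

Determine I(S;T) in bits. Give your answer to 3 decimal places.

Marginals: p(S) = (0.1000, 0.5300, 0.3700), p(T) = (0.1700, 0.8300).
I(S;T) = Σ p(x,y)·log₂[p(x,y)/(p(x)p(y))].
  (0,r): 0.01·log₂(0.5882) = -0.0077
  (0,s): 0.09·log₂(1.0843) = 0.0105
  (1,r): 0.08·log₂(0.8879) = -0.0137
  (1,s): 0.45·log₂(1.0230) = 0.0147
  (2,r): 0.08·log₂(1.2719) = 0.0278
  (2,s): 0.29·log₂(0.9443) = -0.0240
Sum = 0.008 bits.

0.008 bits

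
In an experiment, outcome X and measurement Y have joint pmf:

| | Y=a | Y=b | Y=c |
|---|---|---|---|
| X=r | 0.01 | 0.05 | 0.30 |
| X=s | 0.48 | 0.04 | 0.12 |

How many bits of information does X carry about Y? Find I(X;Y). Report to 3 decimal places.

Marginals: p(X) = (0.3600, 0.6400), p(Y) = (0.4900, 0.0900, 0.4200).
I(X;Y) = H(X) + H(Y) − H(X,Y).
H(X) = 0.9427, H(Y) = 1.3426, H(X,Y) = 1.8647.
I(X;Y) = 0.9427 + 1.3426 − 1.8647 = 0.421 bits.

0.421 bits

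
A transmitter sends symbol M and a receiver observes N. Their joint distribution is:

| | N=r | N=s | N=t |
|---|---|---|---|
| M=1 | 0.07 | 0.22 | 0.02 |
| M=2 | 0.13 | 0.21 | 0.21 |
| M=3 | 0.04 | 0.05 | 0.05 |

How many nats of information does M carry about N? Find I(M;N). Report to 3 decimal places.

0.072 nats

Marginals: p(M) = (0.3100, 0.5500, 0.1400), p(N) = (0.2400, 0.4800, 0.2800).
I(M;N) = Σ p(x,y)·ln[p(x,y)/(p(x)p(y))].
  (1,r): 0.07·ln(0.9409) = -0.0043
  (1,s): 0.22·ln(1.4785) = 0.0860
  (1,t): 0.02·ln(0.2304) = -0.0294
  (2,r): 0.13·ln(0.9848) = -0.0020
  (2,s): 0.21·ln(0.7955) = -0.0481
  (2,t): 0.21·ln(1.3636) = 0.0651
  (3,r): 0.04·ln(1.1905) = 0.0070
  (3,s): 0.05·ln(0.7440) = -0.0148
  (3,t): 0.05·ln(1.2755) = 0.0122
Sum = 0.072 nats.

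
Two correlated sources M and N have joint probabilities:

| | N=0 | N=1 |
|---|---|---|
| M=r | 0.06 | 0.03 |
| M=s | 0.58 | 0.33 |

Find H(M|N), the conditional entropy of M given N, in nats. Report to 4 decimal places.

Marginals: p(M) = (0.0900, 0.9100), p(N) = (0.6400, 0.3600).
H(M|N) = Σ p(N) · H(M|N=·).
  N=0: p=0.6400, H(M|N=0) = 0.3111
  N=1: p=0.3600, H(M|N=1) = 0.2868
Weighted sum = 0.3024 nats.

0.3024 nats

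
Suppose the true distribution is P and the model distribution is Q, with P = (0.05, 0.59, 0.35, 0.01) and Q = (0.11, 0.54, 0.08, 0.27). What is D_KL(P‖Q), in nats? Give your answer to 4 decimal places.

0.4964 nats

D(P‖Q) = Σ p·ln(p/q).
  0.05·ln(0.05/0.11) = -0.03942
  0.59·ln(0.59/0.54) = 0.05225
  0.35·ln(0.35/0.08) = 0.51657
  0.01·ln(0.01/0.27) = -0.03296
D(P‖Q) = 0.4964 nats.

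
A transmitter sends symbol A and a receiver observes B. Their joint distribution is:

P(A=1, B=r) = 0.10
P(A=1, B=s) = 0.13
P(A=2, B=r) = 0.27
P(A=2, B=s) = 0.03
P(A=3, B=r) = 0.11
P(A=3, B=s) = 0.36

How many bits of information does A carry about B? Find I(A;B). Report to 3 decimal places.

Marginals: p(A) = (0.2300, 0.3000, 0.4700), p(B) = (0.4800, 0.5200).
I(A;B) = H(A) + H(B) − H(A,B).
H(A) = 1.5207, H(B) = 0.9988, H(A,B) = 2.2575.
I(A;B) = 1.5207 + 0.9988 − 2.2575 = 0.262 bits.

0.262 bits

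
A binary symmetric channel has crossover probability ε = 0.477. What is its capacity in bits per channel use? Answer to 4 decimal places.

0.0015 bits

Binary symmetric channel: C = 1 − h₂(ε) where h₂ is the binary entropy function.
h₂(0.477) = −0.477·log₂0.477 − 0.523·log₂0.523 = 0.9985.
C = 1 − 0.9985 = 0.0015 bits per channel use.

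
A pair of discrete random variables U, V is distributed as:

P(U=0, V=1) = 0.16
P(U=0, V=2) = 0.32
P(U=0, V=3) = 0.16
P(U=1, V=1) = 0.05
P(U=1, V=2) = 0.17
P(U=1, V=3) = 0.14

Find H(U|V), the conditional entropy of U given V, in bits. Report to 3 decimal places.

Chain rule: H(U|V) = H(U,V) − H(V).
Marginals: p(U) = (0.6400, 0.3600), p(V) = (0.2100, 0.4900, 0.3000).
H(U,V) = 2.4199 bits; H(V) = 1.4982 bits.
H(U|V) = 2.4199 − 1.4982 = 0.922 bits.

0.922 bits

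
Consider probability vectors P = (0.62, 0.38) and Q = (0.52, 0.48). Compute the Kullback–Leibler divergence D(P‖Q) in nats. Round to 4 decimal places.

0.0203 nats

D(P‖Q) = Σ p·ln(p/q).
  0.62·ln(0.62/0.52) = 0.10905
  0.38·ln(0.38/0.48) = -0.08877
D(P‖Q) = 0.0203 nats.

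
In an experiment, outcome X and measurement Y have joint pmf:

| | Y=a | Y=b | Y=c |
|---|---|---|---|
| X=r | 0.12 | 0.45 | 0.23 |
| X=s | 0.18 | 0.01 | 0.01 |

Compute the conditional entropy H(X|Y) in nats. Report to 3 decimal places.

Chain rule: H(X|Y) = H(X,Y) − H(Y).
Marginals: p(X) = (0.8000, 0.2000), p(Y) = (0.3000, 0.4600, 0.2400).
H(X,Y) = 1.3526 nats; H(Y) = 1.0609 nats.
H(X|Y) = 1.3526 − 1.0609 = 0.292 nats.

0.292 nats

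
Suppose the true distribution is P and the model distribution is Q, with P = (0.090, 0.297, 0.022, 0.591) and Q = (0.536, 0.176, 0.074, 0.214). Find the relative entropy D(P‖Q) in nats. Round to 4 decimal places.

D(P‖Q) = Σ p·ln(p/q).
  0.090·ln(0.090/0.536) = -0.16059
  0.297·ln(0.297/0.176) = 0.15540
  0.022·ln(0.022/0.074) = -0.02669
  0.591·ln(0.591/0.214) = 0.60036
D(P‖Q) = 0.5685 nats.

0.5685 nats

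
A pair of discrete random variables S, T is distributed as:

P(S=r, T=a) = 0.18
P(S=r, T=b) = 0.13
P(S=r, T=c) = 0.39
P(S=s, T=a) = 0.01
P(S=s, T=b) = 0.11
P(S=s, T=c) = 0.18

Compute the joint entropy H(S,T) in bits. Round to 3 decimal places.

H(S,T) = −Σ p(x,y)·log₂ p(x,y) over all 6 cells.
  cell (r,a): −0.18·log₂0.18 = 0.4453
  cell (r,b): −0.13·log₂0.13 = 0.3826
  cell (r,c): −0.39·log₂0.39 = 0.5298
  cell (s,a): −0.01·log₂0.01 = 0.0664
  cell (s,b): −0.11·log₂0.11 = 0.3503
  cell (s,c): −0.18·log₂0.18 = 0.4453
Sum = 2.220 bits.

2.220 bits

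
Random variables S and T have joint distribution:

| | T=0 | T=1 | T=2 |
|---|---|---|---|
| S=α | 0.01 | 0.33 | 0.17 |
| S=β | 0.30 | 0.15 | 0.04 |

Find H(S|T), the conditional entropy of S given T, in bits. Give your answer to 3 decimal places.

0.641 bits

Marginals: p(S) = (0.5100, 0.4900), p(T) = (0.3100, 0.4800, 0.2100).
H(S|T) = Σ p(T) · H(S|T=·).
  T=0: p=0.3100, H(S|T=0) = 0.2056
  T=1: p=0.4800, H(S|T=1) = 0.8960
  T=2: p=0.2100, H(S|T=2) = 0.7025
Weighted sum = 0.641 bits.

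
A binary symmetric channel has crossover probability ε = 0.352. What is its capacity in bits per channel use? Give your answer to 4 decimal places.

Binary symmetric channel: C = 1 − h₂(ε) where h₂ is the binary entropy function.
h₂(0.352) = −0.352·log₂0.352 − 0.648·log₂0.648 = 0.9358.
C = 1 − 0.9358 = 0.0642 bits per channel use.

0.0642 bits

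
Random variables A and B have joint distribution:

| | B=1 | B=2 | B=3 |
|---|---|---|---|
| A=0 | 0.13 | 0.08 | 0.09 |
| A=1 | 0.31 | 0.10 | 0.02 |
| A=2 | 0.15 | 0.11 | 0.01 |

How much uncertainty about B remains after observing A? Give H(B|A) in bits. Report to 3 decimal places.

1.228 bits

Marginals: p(A) = (0.3000, 0.4300, 0.2700), p(B) = (0.5900, 0.2900, 0.1200).
H(B|A) = Σ p(A) · H(B|A=·).
  A=0: p=0.3000, H(B|A=0) = 1.5524
  A=1: p=0.4300, H(B|A=1) = 1.0356
  A=2: p=0.2700, H(B|A=2) = 1.1750
Weighted sum = 1.228 bits.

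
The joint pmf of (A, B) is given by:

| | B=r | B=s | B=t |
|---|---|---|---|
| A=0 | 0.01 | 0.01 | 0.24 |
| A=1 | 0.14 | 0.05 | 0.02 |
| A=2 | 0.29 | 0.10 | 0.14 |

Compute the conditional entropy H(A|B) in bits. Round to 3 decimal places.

1.127 bits

Chain rule: H(A|B) = H(A,B) − H(B).
Marginals: p(A) = (0.2600, 0.2100, 0.5300), p(B) = (0.4400, 0.1600, 0.4000).
H(A,B) = 2.6003 bits; H(B) = 1.4729 bits.
H(A|B) = 2.6003 − 1.4729 = 1.127 bits.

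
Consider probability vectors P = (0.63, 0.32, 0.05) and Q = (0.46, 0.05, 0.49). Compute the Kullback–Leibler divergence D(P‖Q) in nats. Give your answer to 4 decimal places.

D(P‖Q) = Σ p·ln(p/q).
  0.63·ln(0.63/0.46) = 0.19813
  0.32·ln(0.32/0.05) = 0.59402
  0.05·ln(0.05/0.49) = -0.11412
D(P‖Q) = 0.6780 nats.

0.6780 nats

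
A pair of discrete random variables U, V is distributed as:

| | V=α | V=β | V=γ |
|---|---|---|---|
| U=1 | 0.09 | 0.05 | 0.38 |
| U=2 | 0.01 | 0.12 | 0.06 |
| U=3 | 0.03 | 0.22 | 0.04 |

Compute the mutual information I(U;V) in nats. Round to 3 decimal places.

0.229 nats

Marginals: p(U) = (0.5200, 0.1900, 0.2900), p(V) = (0.1300, 0.3900, 0.4800).
I(U;V) = Σ p(x,y)·ln[p(x,y)/(p(x)p(y))].
  (1,α): 0.09·ln(1.3314) = 0.0258
  (1,β): 0.05·ln(0.2465) = -0.0700
  (1,γ): 0.38·ln(1.5224) = 0.1597
  (2,α): 0.01·ln(0.4049) = -0.0090
  (2,β): 0.12·ln(1.6194) = 0.0578
  (2,γ): 0.06·ln(0.6579) = -0.0251
  (3,α): 0.03·ln(0.7958) = -0.0069
  (3,β): 0.22·ln(1.9452) = 0.1464
  (3,γ): 0.04·ln(0.2874) = -0.0499
Sum = 0.229 nats.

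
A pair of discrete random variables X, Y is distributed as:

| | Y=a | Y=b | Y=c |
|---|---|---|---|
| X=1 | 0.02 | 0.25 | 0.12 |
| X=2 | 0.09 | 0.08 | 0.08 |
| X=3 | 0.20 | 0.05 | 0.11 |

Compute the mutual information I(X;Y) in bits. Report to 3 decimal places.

Marginals: p(X) = (0.3900, 0.2500, 0.3600), p(Y) = (0.3100, 0.3800, 0.3100).
I(X;Y) = H(X) + H(Y) − H(X,Y).
H(X) = 1.5604, H(Y) = 1.5780, H(X,Y) = 2.9064.
I(X;Y) = 1.5604 + 1.5780 − 2.9064 = 0.232 bits.

0.232 bits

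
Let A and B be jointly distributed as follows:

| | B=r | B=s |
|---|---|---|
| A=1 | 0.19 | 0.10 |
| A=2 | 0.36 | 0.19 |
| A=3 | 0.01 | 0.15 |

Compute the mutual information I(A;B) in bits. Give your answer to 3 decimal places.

Marginals: p(A) = (0.2900, 0.5500, 0.1600), p(B) = (0.5600, 0.4400).
I(A;B) = H(A) + H(B) − H(A,B).
H(A) = 1.4153, H(B) = 0.9896, H(A,B) = 2.2502.
I(A;B) = 1.4153 + 0.9896 − 2.2502 = 0.155 bits.

0.155 bits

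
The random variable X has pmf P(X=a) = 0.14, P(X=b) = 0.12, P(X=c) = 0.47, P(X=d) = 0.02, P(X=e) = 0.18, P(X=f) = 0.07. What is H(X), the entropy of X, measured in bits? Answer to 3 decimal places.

2.103 bits

H(X) = −Σ p·log₂ p.
  −(0.14)·log₂(0.14) = 0.3971
  −(0.12)·log₂(0.12) = 0.3671
  −(0.47)·log₂(0.47) = 0.5120
  −(0.02)·log₂(0.02) = 0.1129
  −(0.18)·log₂(0.18) = 0.4453
  −(0.07)·log₂(0.07) = 0.2686
Sum: 0.3971 + 0.3671 + 0.5120 + 0.1129 + 0.4453 + 0.2686 = 2.103 bits.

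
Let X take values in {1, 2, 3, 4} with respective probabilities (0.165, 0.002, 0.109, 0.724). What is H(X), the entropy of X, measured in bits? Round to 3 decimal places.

H(X) = −Σ p·log₂ p.
  −(0.165)·log₂(0.165) = 0.4289
  −(0.002)·log₂(0.002) = 0.0179
  −(0.109)·log₂(0.109) = 0.3485
  −(0.724)·log₂(0.724) = 0.3373
Sum: 0.4289 + 0.0179 + 0.3485 + 0.3373 = 1.133 bits.

1.133 bits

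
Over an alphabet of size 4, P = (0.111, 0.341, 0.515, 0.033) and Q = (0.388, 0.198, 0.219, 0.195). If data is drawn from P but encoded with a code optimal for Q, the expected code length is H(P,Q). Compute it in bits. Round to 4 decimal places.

2.1545 bits

H(P,Q) = −Σ p·log₂ q.
  −0.111·log₂(0.388) = 0.15161
  −0.341·log₂(0.198) = 0.79672
  −0.515·log₂(0.219) = 1.12836
  −0.033·log₂(0.195) = 0.07783
H(P,Q) = 2.1545 bits.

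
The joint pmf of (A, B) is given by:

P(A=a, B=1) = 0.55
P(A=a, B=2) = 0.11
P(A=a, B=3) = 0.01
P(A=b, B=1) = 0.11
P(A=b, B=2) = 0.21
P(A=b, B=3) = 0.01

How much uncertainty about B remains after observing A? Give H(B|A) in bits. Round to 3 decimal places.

Chain rule: H(B|A) = H(A,B) − H(A).
Marginals: p(A) = (0.6700, 0.3300), p(B) = (0.6600, 0.3200, 0.0200).
H(A,B) = 1.7806 bits; H(A) = 0.9149 bits.
H(B|A) = 1.7806 − 0.9149 = 0.866 bits.

0.866 bits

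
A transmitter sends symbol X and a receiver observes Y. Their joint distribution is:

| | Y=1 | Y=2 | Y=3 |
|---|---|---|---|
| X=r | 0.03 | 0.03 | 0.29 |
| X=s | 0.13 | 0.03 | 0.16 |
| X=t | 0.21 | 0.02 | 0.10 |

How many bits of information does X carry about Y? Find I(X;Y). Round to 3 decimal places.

Marginals: p(X) = (0.3500, 0.3200, 0.3300), p(Y) = (0.3700, 0.0800, 0.5500).
I(X;Y) = Σ p(x,y)·log₂[p(x,y)/(p(x)p(y))].
  (r,1): 0.03·log₂(0.2317) = -0.0633
  (r,2): 0.03·log₂(1.0714) = 0.0030
  (r,3): 0.29·log₂(1.5065) = 0.1714
  (s,1): 0.13·log₂(1.0980) = 0.0175
  (s,2): 0.03·log₂(1.1719) = 0.0069
  (s,3): 0.16·log₂(0.9091) = -0.0220
  (t,1): 0.21·log₂(1.7199) = 0.1643
  (t,2): 0.02·log₂(0.7576) = -0.0080
  (t,3): 0.10·log₂(0.5510) = -0.0860
Sum = 0.184 bits.

0.184 bits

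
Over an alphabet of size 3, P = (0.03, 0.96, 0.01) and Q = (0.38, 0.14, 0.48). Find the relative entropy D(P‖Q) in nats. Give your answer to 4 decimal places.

1.7334 nats

D(P‖Q) = Σ p·ln(p/q).
  0.03·ln(0.03/0.38) = -0.07617
  0.96·ln(0.96/0.14) = 1.84828
  0.01·ln(0.01/0.48) = -0.03871
D(P‖Q) = 1.7334 nats.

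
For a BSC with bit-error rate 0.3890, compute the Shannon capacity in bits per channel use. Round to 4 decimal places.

Binary symmetric channel: C = 1 − h₂(ε) where h₂ is the binary entropy function.
h₂(0.3890) = −0.3890·log₂0.3890 − 0.6110·log₂0.6110 = 0.9642.
C = 1 − 0.9642 = 0.0358 bits per channel use.

0.0358 bits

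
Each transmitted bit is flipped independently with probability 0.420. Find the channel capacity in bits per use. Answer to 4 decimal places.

0.0185 bits

Binary symmetric channel: C = 1 − h₂(ε) where h₂ is the binary entropy function.
h₂(0.420) = −0.420·log₂0.420 − 0.580·log₂0.580 = 0.9815.
C = 1 − 0.9815 = 0.0185 bits per channel use.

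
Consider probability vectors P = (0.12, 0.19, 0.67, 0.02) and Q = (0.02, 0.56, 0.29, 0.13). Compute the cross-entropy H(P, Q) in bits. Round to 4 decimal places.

H(P,Q) = −Σ p·log₂ q.
  −0.12·log₂(0.02) = 0.67726
  −0.19·log₂(0.56) = 0.15894
  −0.67·log₂(0.29) = 1.19654
  −0.02·log₂(0.13) = 0.05887
H(P,Q) = 2.0916 bits.

2.0916 bits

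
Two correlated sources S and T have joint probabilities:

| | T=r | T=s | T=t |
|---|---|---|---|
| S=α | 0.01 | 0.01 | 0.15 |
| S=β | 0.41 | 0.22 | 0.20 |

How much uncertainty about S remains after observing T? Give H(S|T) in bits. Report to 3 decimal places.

0.472 bits

Chain rule: H(S|T) = H(S,T) − H(T).
Marginals: p(S) = (0.1700, 0.8300), p(T) = (0.4200, 0.2300, 0.3500).
H(S,T) = 2.0158 bits; H(T) = 1.5434 bits.
H(S|T) = 2.0158 − 1.5434 = 0.472 bits.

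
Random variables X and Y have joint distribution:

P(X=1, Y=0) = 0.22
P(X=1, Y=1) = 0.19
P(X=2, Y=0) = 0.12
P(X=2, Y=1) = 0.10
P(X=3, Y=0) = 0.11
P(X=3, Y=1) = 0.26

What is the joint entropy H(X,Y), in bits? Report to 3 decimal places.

H(X,Y) = −Σ p(x,y)·log₂ p(x,y) over all 6 cells.
  cell (1,0): −0.22·log₂0.22 = 0.4806
  cell (1,1): −0.19·log₂0.19 = 0.4552
  cell (2,0): −0.12·log₂0.12 = 0.3671
  cell (2,1): −0.10·log₂0.10 = 0.3322
  cell (3,0): −0.11·log₂0.11 = 0.3503
  cell (3,1): −0.26·log₂0.26 = 0.5053
Sum = 2.491 bits.

2.491 bits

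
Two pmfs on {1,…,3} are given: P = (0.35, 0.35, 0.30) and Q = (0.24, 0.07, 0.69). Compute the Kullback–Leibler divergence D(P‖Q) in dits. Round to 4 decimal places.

0.1935 dits

D(P‖Q) = Σ p·log₁₀(p/q).
  0.35·log₁₀(0.35/0.24) = 0.05735
  0.35·log₁₀(0.35/0.07) = 0.24464
  0.30·log₁₀(0.30/0.69) = -0.10852
D(P‖Q) = 0.1935 dits.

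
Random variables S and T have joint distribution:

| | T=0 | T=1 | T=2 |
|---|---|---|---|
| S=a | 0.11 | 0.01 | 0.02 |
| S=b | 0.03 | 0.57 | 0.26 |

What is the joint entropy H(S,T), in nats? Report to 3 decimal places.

1.143 nats

H(S,T) = −Σ p(x,y)·ln p(x,y) over all 6 cells.
  cell (a,0): −0.11·ln0.11 = 0.2428
  cell (a,1): −0.01·ln0.01 = 0.0461
  cell (a,2): −0.02·ln0.02 = 0.0782
  cell (b,0): −0.03·ln0.03 = 0.1052
  cell (b,1): −0.57·ln0.57 = 0.3204
  cell (b,2): −0.26·ln0.26 = 0.3502
Sum = 1.143 nats.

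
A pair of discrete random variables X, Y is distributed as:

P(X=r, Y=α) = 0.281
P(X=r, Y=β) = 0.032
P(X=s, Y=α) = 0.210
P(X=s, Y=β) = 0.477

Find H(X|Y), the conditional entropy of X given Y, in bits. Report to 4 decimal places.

0.6560 bits

Marginals: p(X) = (0.3130, 0.6870), p(Y) = (0.4910, 0.5090).
H(X|Y) = Σ p(Y) · H(X|Y=·).
  Y=α: p=0.4910, H(X|Y=α) = 0.9849
  Y=β: p=0.5090, H(X|Y=β) = 0.3387
Weighted sum = 0.6560 bits.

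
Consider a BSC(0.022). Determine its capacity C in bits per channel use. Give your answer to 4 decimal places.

0.8475 bits

Binary symmetric channel: C = 1 − h₂(ε) where h₂ is the binary entropy function.
h₂(0.022) = −0.022·log₂0.022 − 0.978·log₂0.978 = 0.1525.
C = 1 − 0.1525 = 0.8475 bits per channel use.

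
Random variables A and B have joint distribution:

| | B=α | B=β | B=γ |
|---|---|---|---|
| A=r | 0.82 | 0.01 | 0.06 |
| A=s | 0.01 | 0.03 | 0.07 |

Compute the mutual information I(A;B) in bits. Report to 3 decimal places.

Marginals: p(A) = (0.8900, 0.1100), p(B) = (0.8300, 0.0400, 0.1300).
I(A;B) = H(A) + H(B) − H(A,B).
H(A) = 0.4999, H(B) = 0.7915, H(A,B) = 1.0315.
I(A;B) = 0.4999 + 0.7915 − 1.0315 = 0.260 bits.

0.260 bits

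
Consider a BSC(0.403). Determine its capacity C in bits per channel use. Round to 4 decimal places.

0.0273 bits

Binary symmetric channel: C = 1 − h₂(ε) where h₂ is the binary entropy function.
h₂(0.403) = −0.403·log₂0.403 − 0.597·log₂0.597 = 0.9727.
C = 1 − 0.9727 = 0.0273 bits per channel use.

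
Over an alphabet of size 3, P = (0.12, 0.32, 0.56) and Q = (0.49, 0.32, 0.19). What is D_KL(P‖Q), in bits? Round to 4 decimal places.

0.6297 bits

D(P‖Q) = Σ p·log₂(p/q).
  0.12·log₂(0.12/0.49) = -0.24357
  0.32·log₂(0.32/0.32) = 0.00000
  0.56·log₂(0.56/0.19) = 0.87328
D(P‖Q) = 0.6297 bits.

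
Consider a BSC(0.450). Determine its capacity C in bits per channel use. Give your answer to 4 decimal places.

Binary symmetric channel: C = 1 − h₂(ε) where h₂ is the binary entropy function.
h₂(0.450) = −0.450·log₂0.450 − 0.550·log₂0.550 = 0.9928.
C = 1 − 0.9928 = 0.0072 bits per channel use.

0.0072 bits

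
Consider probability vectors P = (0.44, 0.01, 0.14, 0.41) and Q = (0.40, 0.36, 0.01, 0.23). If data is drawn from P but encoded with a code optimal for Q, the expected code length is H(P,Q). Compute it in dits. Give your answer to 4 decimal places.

0.7212 dits

H(P,Q) = −Σ p·log₁₀ q.
  −0.44·log₁₀(0.40) = 0.17509
  −0.01·log₁₀(0.36) = 0.00444
  −0.14·log₁₀(0.01) = 0.28000
  −0.41·log₁₀(0.23) = 0.26169
H(P,Q) = 0.7212 dits.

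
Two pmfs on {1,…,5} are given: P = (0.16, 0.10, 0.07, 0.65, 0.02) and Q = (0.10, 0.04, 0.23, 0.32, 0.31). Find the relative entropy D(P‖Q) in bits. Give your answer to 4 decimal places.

D(P‖Q) = Σ p·log₂(p/q).
  0.16·log₂(0.16/0.10) = 0.10849
  0.10·log₂(0.10/0.04) = 0.13219
  0.07·log₂(0.07/0.23) = -0.12013
  0.65·log₂(0.65/0.32) = 0.66454
  0.02·log₂(0.02/0.31) = -0.07908
D(P‖Q) = 0.7060 bits.

0.7060 bits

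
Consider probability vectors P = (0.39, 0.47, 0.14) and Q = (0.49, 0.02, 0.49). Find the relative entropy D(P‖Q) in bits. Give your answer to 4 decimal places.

1.7592 bits

D(P‖Q) = Σ p·log₂(p/q).
  0.39·log₂(0.39/0.49) = -0.12843
  0.47·log₂(0.47/0.02) = 2.14066
  0.14·log₂(0.14/0.49) = -0.25303
D(P‖Q) = 1.7592 bits.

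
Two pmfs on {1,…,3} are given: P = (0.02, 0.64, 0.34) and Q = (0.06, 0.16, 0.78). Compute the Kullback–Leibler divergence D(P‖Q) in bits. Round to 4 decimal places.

D(P‖Q) = Σ p·log₂(p/q).
  0.02·log₂(0.02/0.06) = -0.03170
  0.64·log₂(0.64/0.16) = 1.28000
  0.34·log₂(0.34/0.78) = -0.40730
D(P‖Q) = 0.8410 bits.

0.8410 bits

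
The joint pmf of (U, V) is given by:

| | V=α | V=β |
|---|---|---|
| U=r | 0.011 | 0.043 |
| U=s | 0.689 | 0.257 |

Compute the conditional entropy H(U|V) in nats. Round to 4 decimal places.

0.1799 nats

Chain rule: H(U|V) = H(U,V) − H(V).
Marginals: p(U) = (0.0540, 0.9460), p(V) = (0.7000, 0.3000).
H(U,V) = 0.7908 nats; H(V) = 0.6109 nats.
H(U|V) = 0.7908 − 0.6109 = 0.1799 nats.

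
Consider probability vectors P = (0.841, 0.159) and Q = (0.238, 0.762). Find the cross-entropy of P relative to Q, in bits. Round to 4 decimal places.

H(P,Q) = −Σ p·log₂ q.
  −0.841·log₂(0.238) = 1.74168
  −0.159·log₂(0.762) = 0.06235
H(P,Q) = 1.8040 bits.

1.8040 bits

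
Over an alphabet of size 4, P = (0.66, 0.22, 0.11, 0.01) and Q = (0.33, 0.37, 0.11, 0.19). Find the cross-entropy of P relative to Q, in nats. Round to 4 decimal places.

H(P,Q) = −Σ p·ln q.
  −0.66·ln(0.33) = 0.73172
  −0.22·ln(0.37) = 0.21874
  −0.11·ln(0.11) = 0.24280
  −0.01·ln(0.19) = 0.01661
H(P,Q) = 1.2099 nats.

1.2099 nats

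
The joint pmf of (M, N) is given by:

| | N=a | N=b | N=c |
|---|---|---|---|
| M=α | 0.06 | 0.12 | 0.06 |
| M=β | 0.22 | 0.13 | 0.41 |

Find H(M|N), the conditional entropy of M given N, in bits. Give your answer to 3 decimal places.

Marginals: p(M) = (0.2400, 0.7600), p(N) = (0.2800, 0.2500, 0.4700).
H(M|N) = Σ p(N) · H(M|N=·).
  N=a: p=0.2800, H(M|N=a) = 0.7496
  N=b: p=0.2500, H(M|N=b) = 0.9988
  N=c: p=0.4700, H(M|N=c) = 0.5510
Weighted sum = 0.719 bits.

0.719 bits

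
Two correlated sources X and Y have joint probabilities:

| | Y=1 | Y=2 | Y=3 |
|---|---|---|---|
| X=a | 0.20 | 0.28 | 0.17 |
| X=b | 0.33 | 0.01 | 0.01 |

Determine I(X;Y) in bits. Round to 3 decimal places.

Marginals: p(X) = (0.6500, 0.3500), p(Y) = (0.5300, 0.2900, 0.1800).
I(X;Y) = Σ p(x,y)·log₂[p(x,y)/(p(x)p(y))].
  (a,1): 0.20·log₂(0.5806) = -0.1569
  (a,2): 0.28·log₂(1.4854) = 0.1598
  (a,3): 0.17·log₂(1.4530) = 0.0916
  (b,1): 0.33·log₂(1.7790) = 0.2742
  (b,2): 0.01·log₂(0.0985) = -0.0334
  (b,3): 0.01·log₂(0.1587) = -0.0266
Sum = 0.309 bits.

0.309 bits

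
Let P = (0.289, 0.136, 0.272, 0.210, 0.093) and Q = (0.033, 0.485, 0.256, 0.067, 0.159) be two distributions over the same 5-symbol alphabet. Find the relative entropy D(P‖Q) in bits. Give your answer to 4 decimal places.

D(P‖Q) = Σ p·log₂(p/q).
  0.289·log₂(0.289/0.033) = 0.90472
  0.136·log₂(0.136/0.485) = -0.24948
  0.272·log₂(0.272/0.256) = 0.02379
  0.210·log₂(0.210/0.067) = 0.34611
  0.093·log₂(0.093/0.159) = -0.07196
D(P‖Q) = 0.9532 bits.

0.9532 bits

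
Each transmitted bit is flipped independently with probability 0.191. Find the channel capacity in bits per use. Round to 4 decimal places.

0.2964 bits

Binary symmetric channel: C = 1 − h₂(ε) where h₂ is the binary entropy function.
h₂(0.191) = −0.191·log₂0.191 − 0.809·log₂0.809 = 0.7036.
C = 1 − 0.7036 = 0.2964 bits per channel use.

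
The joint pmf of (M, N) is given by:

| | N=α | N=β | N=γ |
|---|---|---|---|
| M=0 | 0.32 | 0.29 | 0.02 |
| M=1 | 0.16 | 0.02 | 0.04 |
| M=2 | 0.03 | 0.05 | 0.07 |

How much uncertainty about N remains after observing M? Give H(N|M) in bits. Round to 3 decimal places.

Marginals: p(M) = (0.6300, 0.2200, 0.1500), p(N) = (0.5100, 0.3600, 0.1300).
H(N|M) = Σ p(M) · H(N|M=·).
  M=0: p=0.6300, H(N|M=0) = 1.1696
  M=1: p=0.2200, H(N|M=1) = 1.0958
  M=2: p=0.1500, H(N|M=2) = 1.5058
Weighted sum = 1.204 bits.

1.204 bits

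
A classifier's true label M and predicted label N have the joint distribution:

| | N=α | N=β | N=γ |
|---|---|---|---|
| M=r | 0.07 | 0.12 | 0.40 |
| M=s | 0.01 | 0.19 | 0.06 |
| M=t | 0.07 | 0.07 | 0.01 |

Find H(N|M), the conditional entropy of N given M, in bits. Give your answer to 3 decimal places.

1.168 bits

Chain rule: H(N|M) = H(M,N) − H(M).
Marginals: p(M) = (0.5900, 0.2600, 0.1500), p(N) = (0.1500, 0.3800, 0.4700).
H(M,N) = 2.5331 bits; H(M) = 1.3649 bits.
H(N|M) = 2.5331 − 1.3649 = 1.168 bits.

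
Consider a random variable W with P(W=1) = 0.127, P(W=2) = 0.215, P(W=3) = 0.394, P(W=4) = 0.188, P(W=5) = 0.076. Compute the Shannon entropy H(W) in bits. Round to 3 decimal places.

2.120 bits

H(W) = −Σ p·log₂ p.
  −(0.127)·log₂(0.127) = 0.3781
  −(0.215)·log₂(0.215) = 0.4768
  −(0.394)·log₂(0.394) = 0.5294
  −(0.188)·log₂(0.188) = 0.4533
  −(0.076)·log₂(0.076) = 0.2826
Sum: 0.3781 + 0.4768 + 0.5294 + 0.4533 + 0.2826 = 2.120 bits.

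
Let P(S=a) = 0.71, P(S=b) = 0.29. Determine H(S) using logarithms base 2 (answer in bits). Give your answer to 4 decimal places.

H(S) = −Σ p·log₂ p.
  −(0.71)·log₂(0.71) = 0.35082
  −(0.29)·log₂(0.29) = 0.51790
Sum: 0.35082 + 0.51790 = 0.8687 bits.

0.8687 bits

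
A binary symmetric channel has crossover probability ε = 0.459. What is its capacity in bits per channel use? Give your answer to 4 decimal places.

Binary symmetric channel: C = 1 − h₂(ε) where h₂ is the binary entropy function.
h₂(0.459) = −0.459·log₂0.459 − 0.541·log₂0.541 = 0.9951.
C = 1 − 0.9951 = 0.0049 bits per channel use.

0.0049 bits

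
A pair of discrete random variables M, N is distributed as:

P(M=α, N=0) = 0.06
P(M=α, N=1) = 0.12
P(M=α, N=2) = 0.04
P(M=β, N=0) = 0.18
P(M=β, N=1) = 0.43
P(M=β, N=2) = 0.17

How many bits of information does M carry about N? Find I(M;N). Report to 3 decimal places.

Marginals: p(M) = (0.2200, 0.7800), p(N) = (0.2400, 0.5500, 0.2100).
I(M;N) = Σ p(x,y)·log₂[p(x,y)/(p(x)p(y))].
  (α,0): 0.06·log₂(1.1364) = 0.0111
  (α,1): 0.12·log₂(0.9917) = -0.0014
  (α,2): 0.04·log₂(0.8658) = -0.0083
  (β,0): 0.18·log₂(0.9615) = -0.0102
  (β,1): 0.43·log₂(1.0023) = 0.0014
  (β,2): 0.17·log₂(1.0379) = 0.0091
Sum = 0.002 bits.

0.002 bits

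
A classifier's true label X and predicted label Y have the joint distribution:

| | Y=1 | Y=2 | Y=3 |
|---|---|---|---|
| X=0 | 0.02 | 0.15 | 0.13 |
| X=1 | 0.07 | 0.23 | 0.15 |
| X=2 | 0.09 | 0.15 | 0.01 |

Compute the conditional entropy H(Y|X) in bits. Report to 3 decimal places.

1.323 bits

Chain rule: H(Y|X) = H(X,Y) − H(X).
Marginals: p(X) = (0.3000, 0.4500, 0.2500), p(Y) = (0.1800, 0.5300, 0.2900).
H(X,Y) = 2.8625 bits; H(X) = 1.5395 bits.
H(Y|X) = 2.8625 − 1.5395 = 1.323 bits.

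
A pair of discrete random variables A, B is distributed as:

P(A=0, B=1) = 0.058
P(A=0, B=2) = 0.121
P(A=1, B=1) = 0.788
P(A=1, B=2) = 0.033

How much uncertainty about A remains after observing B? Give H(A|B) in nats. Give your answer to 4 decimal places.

0.2914 nats

Marginals: p(A) = (0.1790, 0.8210), p(B) = (0.8460, 0.1540).
H(A|B) = Σ p(B) · H(A|B=·).
  B=1: p=0.8460, H(A|B=1) = 0.2499
  B=2: p=0.1540, H(A|B=2) = 0.5196
Weighted sum = 0.2914 nats.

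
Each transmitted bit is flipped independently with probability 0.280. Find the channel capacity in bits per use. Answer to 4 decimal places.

Binary symmetric channel: C = 1 − h₂(ε) where h₂ is the binary entropy function.
h₂(0.280) = −0.280·log₂0.280 − 0.720·log₂0.720 = 0.8555.
C = 1 − 0.8555 = 0.1445 bits per channel use.

0.1445 bits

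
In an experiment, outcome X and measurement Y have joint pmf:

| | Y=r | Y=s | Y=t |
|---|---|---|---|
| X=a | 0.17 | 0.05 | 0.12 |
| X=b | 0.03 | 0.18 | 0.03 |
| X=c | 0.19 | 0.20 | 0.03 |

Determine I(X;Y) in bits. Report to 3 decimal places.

Marginals: p(X) = (0.3400, 0.2400, 0.4200), p(Y) = (0.3900, 0.4300, 0.1800).
I(X;Y) = H(X) + H(Y) − H(X,Y).
H(X) = 1.5490, H(Y) = 1.4987, H(X,Y) = 2.8380.
I(X;Y) = 1.5490 + 1.4987 − 2.8380 = 0.210 bits.

0.210 bits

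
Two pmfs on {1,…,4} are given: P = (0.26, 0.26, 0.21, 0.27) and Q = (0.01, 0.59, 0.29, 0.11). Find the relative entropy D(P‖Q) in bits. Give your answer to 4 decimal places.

D(P‖Q) = Σ p·log₂(p/q).
  0.26·log₂(0.26/0.01) = 1.22211
  0.26·log₂(0.26/0.59) = -0.30737
  0.21·log₂(0.21/0.29) = -0.09779
  0.27·log₂(0.27/0.11) = 0.34977
D(P‖Q) = 1.1667 bits.

1.1667 bits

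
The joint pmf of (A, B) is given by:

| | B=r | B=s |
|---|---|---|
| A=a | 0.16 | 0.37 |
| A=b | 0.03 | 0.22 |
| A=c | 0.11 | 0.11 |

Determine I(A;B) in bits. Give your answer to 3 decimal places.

Marginals: p(A) = (0.5300, 0.2500, 0.2200), p(B) = (0.3000, 0.7000).
I(A;B) = H(A) + H(B) − H(A,B).
H(A) = 1.4660, H(B) = 0.8813, H(A,B) = 2.2867.
I(A;B) = 1.4660 + 0.8813 − 2.2867 = 0.061 bits.

0.061 bits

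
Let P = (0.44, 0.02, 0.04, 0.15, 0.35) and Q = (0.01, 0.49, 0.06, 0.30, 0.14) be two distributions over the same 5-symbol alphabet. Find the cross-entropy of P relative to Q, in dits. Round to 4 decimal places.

H(P,Q) = −Σ p·log₁₀ q.
  −0.44·log₁₀(0.01) = 0.88000
  −0.02·log₁₀(0.49) = 0.00620
  −0.04·log₁₀(0.06) = 0.04887
  −0.15·log₁₀(0.30) = 0.07843
  −0.35·log₁₀(0.14) = 0.29886
H(P,Q) = 1.3124 dits.

1.3124 dits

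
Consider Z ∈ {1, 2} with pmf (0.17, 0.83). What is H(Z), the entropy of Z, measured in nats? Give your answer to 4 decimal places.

H(Z) = −Σ p·ln p.
  −(0.17)·ln(0.17) = 0.30123
  −(0.83)·ln(0.83) = 0.15465
Sum: 0.30123 + 0.15465 = 0.4559 nats.

0.4559 nats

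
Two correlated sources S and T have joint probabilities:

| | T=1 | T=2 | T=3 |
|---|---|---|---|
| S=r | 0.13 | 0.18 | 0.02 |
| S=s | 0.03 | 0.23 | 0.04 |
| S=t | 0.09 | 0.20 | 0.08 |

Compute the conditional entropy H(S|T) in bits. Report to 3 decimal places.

Chain rule: H(S|T) = H(S,T) − H(T).
Marginals: p(S) = (0.3300, 0.3000, 0.3700), p(T) = (0.2500, 0.6100, 0.1400).
H(S,T) = 2.8346 bits; H(T) = 1.3321 bits.
H(S|T) = 2.8346 − 1.3321 = 1.502 bits.

1.502 bits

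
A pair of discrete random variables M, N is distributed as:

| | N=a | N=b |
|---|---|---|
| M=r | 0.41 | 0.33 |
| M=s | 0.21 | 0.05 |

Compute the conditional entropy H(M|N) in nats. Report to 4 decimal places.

Marginals: p(M) = (0.7400, 0.2600), p(N) = (0.6200, 0.3800).
H(M|N) = Σ p(N) · H(M|N=·).
  N=a: p=0.6200, H(M|N=a) = 0.6402
  N=b: p=0.3800, H(M|N=b) = 0.3894
Weighted sum = 0.5449 nats.

0.5449 nats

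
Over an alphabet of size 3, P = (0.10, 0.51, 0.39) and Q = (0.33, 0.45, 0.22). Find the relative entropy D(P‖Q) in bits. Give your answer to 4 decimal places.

0.2420 bits

D(P‖Q) = Σ p·log₂(p/q).
  0.10·log₂(0.10/0.33) = -0.17225
  0.51·log₂(0.51/0.45) = 0.09209
  0.39·log₂(0.39/0.22) = 0.32213
D(P‖Q) = 0.2420 bits.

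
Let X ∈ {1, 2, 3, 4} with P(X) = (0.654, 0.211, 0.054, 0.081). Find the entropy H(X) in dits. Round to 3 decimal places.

0.420 dits

H(X) = −Σ p·log₁₀ p.
  −(0.654)·log₁₀(0.654) = 0.1206
  −(0.211)·log₁₀(0.211) = 0.1426
  −(0.054)·log₁₀(0.054) = 0.0685
  −(0.081)·log₁₀(0.081) = 0.0884
Sum: 0.1206 + 0.1426 + 0.0685 + 0.0884 = 0.420 dits.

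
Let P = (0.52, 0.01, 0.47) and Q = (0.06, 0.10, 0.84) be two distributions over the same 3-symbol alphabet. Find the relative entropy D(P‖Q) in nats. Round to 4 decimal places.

0.8270 nats

D(P‖Q) = Σ p·ln(p/q).
  0.52·ln(0.52/0.06) = 1.12293
  0.01·ln(0.01/0.10) = -0.02303
  0.47·ln(0.47/0.84) = -0.27291
D(P‖Q) = 0.8270 nats.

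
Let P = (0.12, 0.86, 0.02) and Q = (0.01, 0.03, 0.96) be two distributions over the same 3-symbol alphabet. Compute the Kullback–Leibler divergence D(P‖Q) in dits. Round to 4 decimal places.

D(P‖Q) = Σ p·log₁₀(p/q).
  0.12·log₁₀(0.12/0.01) = 0.12950
  0.86·log₁₀(0.86/0.03) = 1.25334
  0.02·log₁₀(0.02/0.96) = -0.03362
D(P‖Q) = 1.3492 dits.

1.3492 dits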